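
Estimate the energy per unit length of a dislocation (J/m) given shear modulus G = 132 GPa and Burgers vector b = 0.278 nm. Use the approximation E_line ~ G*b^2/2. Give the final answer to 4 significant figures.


E = G*b^2/2
b = 0.278 nm = 2.78e-10 m
G = 132 GPa = 1.32e+11 Pa
E = 0.5 * 1.32e+11 * (2.78e-10)^2
E = 5.101e-09 J/m


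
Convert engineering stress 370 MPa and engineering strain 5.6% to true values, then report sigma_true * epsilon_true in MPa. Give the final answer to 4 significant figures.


sigma_true = sigma_eng * (1 + epsilon_eng)
sigma_true = 370 * (1 + 0.056) = 390.72 MPa
epsilon_true = ln(1 + epsilon_eng)
epsilon_true = ln(1 + 0.056) = 0.0544882
sigma_true * epsilon_true = 390.72 * 0.0544882 = 21.29 MPa


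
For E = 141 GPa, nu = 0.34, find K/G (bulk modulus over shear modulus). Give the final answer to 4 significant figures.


G = E / (2*(1+nu))
G = 141 / (2*(1+0.34)) = 52.6119 GPa
K = E / (3*(1-2*nu))
K = 141 / (3*(1-2*0.34)) = 146.875 GPa
K/G = 146.875 / 52.6119 = 2.792


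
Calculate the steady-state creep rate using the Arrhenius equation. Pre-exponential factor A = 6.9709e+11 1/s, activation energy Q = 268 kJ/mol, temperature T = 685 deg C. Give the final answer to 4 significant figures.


rate = A * exp(-Q / (R*T))
T = 685 + 273.15 = 958.15 K
rate = 6.9709e+11 * exp(-268e3 / (8.314 * 958.15))
rate = 1.708e-03 1/s


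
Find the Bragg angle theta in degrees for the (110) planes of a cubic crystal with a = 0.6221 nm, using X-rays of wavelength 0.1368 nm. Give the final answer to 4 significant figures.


d = a / sqrt(h^2+k^2+l^2)
d = 0.6221 / sqrt(2) = 0.439891 nm
lambda = 2*d*sin(theta)  =>  sin(theta) = lambda / (2*d)
sin(theta) = 0.1368 / (2 * 0.439891) = 0.155493
theta = 8.945 deg


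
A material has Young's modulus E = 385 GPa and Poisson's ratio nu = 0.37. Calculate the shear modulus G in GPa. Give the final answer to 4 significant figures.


G = E / (2*(1+nu))
G = 385 / (2*(1+0.37))
G = 140.5 GPa


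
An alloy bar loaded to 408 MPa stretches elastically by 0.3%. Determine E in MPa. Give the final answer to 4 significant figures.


E = sigma / epsilon
epsilon = 0.3% = 3e-03
E = 408 / 3e-03
E = 136000 MPa


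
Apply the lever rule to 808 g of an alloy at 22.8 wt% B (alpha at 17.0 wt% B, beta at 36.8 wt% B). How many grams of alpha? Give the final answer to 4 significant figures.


f_alpha = (C_beta - C0) / (C_beta - C_alpha)
f_alpha = (36.8 - 22.8) / (36.8 - 17.0) = 0.707071
m_alpha = f_alpha * m_total = 0.707071 * 808 = 571.3 g


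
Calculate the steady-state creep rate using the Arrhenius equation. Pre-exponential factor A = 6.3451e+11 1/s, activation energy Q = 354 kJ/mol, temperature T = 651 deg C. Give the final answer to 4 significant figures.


rate = A * exp(-Q / (R*T))
T = 651 + 273.15 = 924.15 K
rate = 6.3451e+11 * exp(-354e3 / (8.314 * 924.15))
rate = 6.209e-09 1/s


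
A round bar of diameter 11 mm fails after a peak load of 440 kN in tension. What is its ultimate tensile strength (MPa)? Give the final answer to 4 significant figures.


A0 = pi*(d/2)^2 = pi*(11/2)^2 = 95.0332 mm^2
UTS = F_max / A0 = 440*1000 / 95.0332
UTS = 4630 MPa


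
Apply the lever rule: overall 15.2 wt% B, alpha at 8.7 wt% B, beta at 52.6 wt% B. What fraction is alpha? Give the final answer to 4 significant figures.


f_alpha = (C_beta - C0) / (C_beta - C_alpha)
f_alpha = (52.6 - 15.2) / (52.6 - 8.7)
f_alpha = 0.8519


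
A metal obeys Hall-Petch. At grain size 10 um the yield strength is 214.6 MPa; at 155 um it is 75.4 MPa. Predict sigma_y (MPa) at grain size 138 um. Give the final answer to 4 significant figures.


sigma_y = sigma0 + k / sqrt(d)
1/sqrt(d1) = 1/sqrt(1e-05) = 316.228;  1/sqrt(d2) = 80.3219
k = (sigma1 - sigma2) / (1/sqrt(d1) - 1/sqrt(d2)) = (214.6 - 75.4) / (316.228 - 80.3219) = 0.590066 MPa*m^0.5
sigma0 = sigma1 - k/sqrt(d1) = 214.6 - 0.590066*316.228 = 28.0048 MPa
sigma_y(d3) = 28.0048 + 0.590066 / sqrt(1.38e-04) = 78.23 MPa


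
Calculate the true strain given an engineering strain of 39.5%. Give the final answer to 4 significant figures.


epsilon_true = ln(1 + epsilon_eng)
epsilon_true = ln(1 + 0.395)
epsilon_true = 0.3329


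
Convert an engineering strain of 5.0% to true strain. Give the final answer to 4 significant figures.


epsilon_true = ln(1 + epsilon_eng)
epsilon_true = ln(1 + 0.05)
epsilon_true = 0.04879


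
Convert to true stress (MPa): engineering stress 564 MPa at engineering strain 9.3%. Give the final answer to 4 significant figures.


sigma_true = sigma_eng * (1 + epsilon_eng)
sigma_true = 564 * (1 + 0.093)
sigma_true = 616.5 MPa


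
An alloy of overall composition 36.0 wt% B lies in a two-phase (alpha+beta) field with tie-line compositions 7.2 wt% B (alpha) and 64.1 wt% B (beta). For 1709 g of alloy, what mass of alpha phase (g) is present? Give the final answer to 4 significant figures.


f_alpha = (C_beta - C0) / (C_beta - C_alpha)
f_alpha = (64.1 - 36.0) / (64.1 - 7.2) = 0.493849
m_alpha = f_alpha * m_total = 0.493849 * 1709 = 844 g


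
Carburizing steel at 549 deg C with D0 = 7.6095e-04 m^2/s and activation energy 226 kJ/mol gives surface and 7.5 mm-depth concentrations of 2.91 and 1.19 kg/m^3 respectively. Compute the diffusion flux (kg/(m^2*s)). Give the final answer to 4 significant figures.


Step 1: D = D0 * exp(-Qd/(R*T))
T = 549 + 273.15 = 822.15 K
D = 7.6095e-04 * exp(-226e3 / (8.314 * 822.15)) = 3.32743e-18 m^2/s
Step 2: J = D * (C1 - C2) / dx
J = 3.32743e-18 * (2.91 - 1.19) / 7.5e-03
J = 7.631e-16 kg/(m^2*s)


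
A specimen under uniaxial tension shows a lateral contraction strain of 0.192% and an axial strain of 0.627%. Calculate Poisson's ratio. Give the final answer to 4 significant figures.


nu = -epsilon_lat / epsilon_axial
Lateral strain is contraction (negative), so using magnitudes:
nu = 0.192 / 0.627
nu = 0.3062


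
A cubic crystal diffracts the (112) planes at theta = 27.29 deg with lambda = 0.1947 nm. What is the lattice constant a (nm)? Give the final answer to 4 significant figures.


d = lambda / (2*sin(theta))
d = 0.1947 / (2*sin(27.29 deg))
d = 0.212325 nm
a = d * sqrt(h^2+k^2+l^2) = 0.212325 * sqrt(6)
a = 0.5201 nm


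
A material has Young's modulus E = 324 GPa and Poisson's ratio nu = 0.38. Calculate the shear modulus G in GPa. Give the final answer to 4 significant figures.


G = E / (2*(1+nu))
G = 324 / (2*(1+0.38))
G = 117.4 GPa


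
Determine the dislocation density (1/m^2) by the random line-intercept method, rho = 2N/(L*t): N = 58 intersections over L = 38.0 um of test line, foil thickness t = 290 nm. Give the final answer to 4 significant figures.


rho = 2N / (L * t)
L = 38.0 um = 3.8e-05 m, t = 290 nm = 2.9e-07 m
rho = 2 * 58 / (3.8e-05 * 2.9e-07)
rho = 1.053e+13 1/m^2


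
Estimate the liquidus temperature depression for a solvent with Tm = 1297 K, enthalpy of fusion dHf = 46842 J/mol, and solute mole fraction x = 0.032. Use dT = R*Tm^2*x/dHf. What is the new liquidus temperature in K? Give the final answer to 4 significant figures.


dT = R*Tm^2*x / dHf
dT = 8.314 * 1297^2 * 0.032 / 46842
dT = 9.55442 K
T_new = 1297 - 9.55442 = 1287 K


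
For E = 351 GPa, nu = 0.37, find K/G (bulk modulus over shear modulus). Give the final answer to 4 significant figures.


G = E / (2*(1+nu))
G = 351 / (2*(1+0.37)) = 128.102 GPa
K = E / (3*(1-2*nu))
K = 351 / (3*(1-2*0.37)) = 450 GPa
K/G = 450 / 128.102 = 3.513


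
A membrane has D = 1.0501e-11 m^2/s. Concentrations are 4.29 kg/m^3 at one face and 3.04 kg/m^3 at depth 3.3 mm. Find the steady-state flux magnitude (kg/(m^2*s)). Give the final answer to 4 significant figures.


J = -D * (dC/dx) = D * (C1 - C2) / dx
J = 1.0501e-11 * (4.29 - 3.04) / 3.3e-03
J = 3.978e-09 kg/(m^2*s)


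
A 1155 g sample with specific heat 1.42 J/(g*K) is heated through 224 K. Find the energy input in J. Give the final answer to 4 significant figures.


Q = m * cp * dT
Q = 1155 * 1.42 * 224
Q = 367400 J


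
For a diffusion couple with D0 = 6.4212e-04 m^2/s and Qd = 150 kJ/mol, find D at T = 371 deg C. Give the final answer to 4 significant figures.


D = D0 * exp(-Qd / (R*T))
T = 644.15 K
D = 6.4212e-04 * exp(-150e3 / (8.314 * 644.15))
D = 4.401e-16 m^2/s


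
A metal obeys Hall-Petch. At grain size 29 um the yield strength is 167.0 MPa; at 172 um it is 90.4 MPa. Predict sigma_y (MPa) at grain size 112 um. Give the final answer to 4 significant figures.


sigma_y = sigma0 + k / sqrt(d)
1/sqrt(d1) = 1/sqrt(2.9e-05) = 185.695;  1/sqrt(d2) = 76.2493
k = (sigma1 - sigma2) / (1/sqrt(d1) - 1/sqrt(d2)) = (167.0 - 90.4) / (185.695 - 76.2493) = 0.699888 MPa*m^0.5
sigma0 = sigma1 - k/sqrt(d1) = 167.0 - 0.699888*185.695 = 37.034 MPa
sigma_y(d3) = 37.034 + 0.699888 / sqrt(1.12e-04) = 103.2 MPa


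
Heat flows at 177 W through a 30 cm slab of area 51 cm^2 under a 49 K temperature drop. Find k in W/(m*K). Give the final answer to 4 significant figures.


k = Q*L / (A*dT)
L = 0.3 m, A = 5.1e-03 m^2
k = 177 * 0.3 / (5.1e-03 * 49)
k = 212.5 W/(m*K)


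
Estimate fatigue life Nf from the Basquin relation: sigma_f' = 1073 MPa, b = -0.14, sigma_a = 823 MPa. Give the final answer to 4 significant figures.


sigma_a = sigma_f' * (2*Nf)^b
2*Nf = (sigma_a / sigma_f')^(1/b)
2*Nf = (823 / 1073)^(1/-0.14)
2*Nf = 6.65053
Nf = 3.325 cycles


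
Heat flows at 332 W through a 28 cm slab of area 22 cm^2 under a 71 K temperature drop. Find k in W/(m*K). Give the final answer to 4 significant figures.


k = Q*L / (A*dT)
L = 0.28 m, A = 2.2e-03 m^2
k = 332 * 0.28 / (2.2e-03 * 71)
k = 595.1 W/(m*K)


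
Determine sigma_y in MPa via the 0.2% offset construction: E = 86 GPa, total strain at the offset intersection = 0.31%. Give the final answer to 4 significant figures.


Offset strain = 0.002
Elastic strain at yield = total_strain - offset = 3.1e-03 - 0.002 = 1.1e-03
sigma_y = E * elastic_strain = 86000 * 1.1e-03
sigma_y = 94.6 MPa


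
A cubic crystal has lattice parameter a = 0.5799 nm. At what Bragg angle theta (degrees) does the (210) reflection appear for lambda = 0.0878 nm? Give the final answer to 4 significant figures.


d = a / sqrt(h^2+k^2+l^2)
d = 0.5799 / sqrt(5) = 0.259339 nm
lambda = 2*d*sin(theta)  =>  sin(theta) = lambda / (2*d)
sin(theta) = 0.0878 / (2 * 0.259339) = 0.169276
theta = 9.746 deg


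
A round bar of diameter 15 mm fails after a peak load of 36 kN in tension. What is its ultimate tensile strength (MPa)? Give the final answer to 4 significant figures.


A0 = pi*(d/2)^2 = pi*(15/2)^2 = 176.715 mm^2
UTS = F_max / A0 = 36*1000 / 176.715
UTS = 203.7 MPa


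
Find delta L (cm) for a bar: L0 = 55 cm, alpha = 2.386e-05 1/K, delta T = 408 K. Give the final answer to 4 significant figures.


dL = L0 * alpha * dT
dL = 55 * 2.386e-05 * 408
dL = 0.5354 cm


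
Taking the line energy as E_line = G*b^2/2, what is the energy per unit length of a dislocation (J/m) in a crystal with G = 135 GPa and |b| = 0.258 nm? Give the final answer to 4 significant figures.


E = G*b^2/2
b = 0.258 nm = 2.58e-10 m
G = 135 GPa = 1.35e+11 Pa
E = 0.5 * 1.35e+11 * (2.58e-10)^2
E = 4.493e-09 J/m


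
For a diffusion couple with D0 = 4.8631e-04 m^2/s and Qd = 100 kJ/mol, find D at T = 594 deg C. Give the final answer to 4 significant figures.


D = D0 * exp(-Qd / (R*T))
T = 867.15 K
D = 4.8631e-04 * exp(-100e3 / (8.314 * 867.15))
D = 4.602e-10 m^2/s


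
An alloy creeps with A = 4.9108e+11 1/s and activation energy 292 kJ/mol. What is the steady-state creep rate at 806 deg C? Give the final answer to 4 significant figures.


rate = A * exp(-Q / (R*T))
T = 806 + 273.15 = 1079.15 K
rate = 4.9108e+11 * exp(-292e3 / (8.314 * 1079.15))
rate = 3.604e-03 1/s


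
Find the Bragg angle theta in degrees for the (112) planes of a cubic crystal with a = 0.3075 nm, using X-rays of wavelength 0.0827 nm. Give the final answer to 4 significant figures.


d = a / sqrt(h^2+k^2+l^2)
d = 0.3075 / sqrt(6) = 0.125536 nm
lambda = 2*d*sin(theta)  =>  sin(theta) = lambda / (2*d)
sin(theta) = 0.0827 / (2 * 0.125536) = 0.329387
theta = 19.23 deg


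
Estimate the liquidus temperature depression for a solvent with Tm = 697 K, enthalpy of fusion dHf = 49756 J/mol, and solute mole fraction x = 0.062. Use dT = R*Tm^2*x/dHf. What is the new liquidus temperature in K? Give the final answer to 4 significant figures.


dT = R*Tm^2*x / dHf
dT = 8.314 * 697^2 * 0.062 / 49756
dT = 5.03294 K
T_new = 697 - 5.03294 = 692 K


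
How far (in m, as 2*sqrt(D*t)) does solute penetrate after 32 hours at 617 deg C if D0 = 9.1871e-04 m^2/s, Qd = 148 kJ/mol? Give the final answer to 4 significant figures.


Step 1: D = D0 * exp(-Qd/(R*T))
T = 890.15 K
D = 9.1871e-04 * exp(-148e3 / (8.314 * 890.15)) = 1.89722e-12 m^2/s
Step 2: L = 2*sqrt(D*t)
t = 32 h = 115200 s
L = 2*sqrt(1.89722e-12 * 115200) = 9.35e-04 m


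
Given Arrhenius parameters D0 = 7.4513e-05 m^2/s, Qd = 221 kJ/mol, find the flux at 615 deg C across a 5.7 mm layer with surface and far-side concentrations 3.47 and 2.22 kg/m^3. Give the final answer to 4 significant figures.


Step 1: D = D0 * exp(-Qd/(R*T))
T = 615 + 273.15 = 888.15 K
D = 7.4513e-05 * exp(-221e3 / (8.314 * 888.15)) = 7.48378e-18 m^2/s
Step 2: J = D * (C1 - C2) / dx
J = 7.48378e-18 * (3.47 - 2.22) / 5.7e-03
J = 1.641e-15 kg/(m^2*s)


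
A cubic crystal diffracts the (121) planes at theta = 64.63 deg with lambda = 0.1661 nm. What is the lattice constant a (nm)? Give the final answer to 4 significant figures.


d = lambda / (2*sin(theta))
d = 0.1661 / (2*sin(64.63 deg))
d = 0.0919142 nm
a = d * sqrt(h^2+k^2+l^2) = 0.0919142 * sqrt(6)
a = 0.2251 nm


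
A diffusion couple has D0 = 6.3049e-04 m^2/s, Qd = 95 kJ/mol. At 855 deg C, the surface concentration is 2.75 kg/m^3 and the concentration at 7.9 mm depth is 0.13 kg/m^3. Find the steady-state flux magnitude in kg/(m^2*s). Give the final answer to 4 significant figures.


Step 1: D = D0 * exp(-Qd/(R*T))
T = 855 + 273.15 = 1128.15 K
D = 6.3049e-04 * exp(-95e3 / (8.314 * 1128.15)) = 2.51716e-08 m^2/s
Step 2: J = D * (C1 - C2) / dx
J = 2.51716e-08 * (2.75 - 0.13) / 7.9e-03
J = 8.348e-06 kg/(m^2*s)


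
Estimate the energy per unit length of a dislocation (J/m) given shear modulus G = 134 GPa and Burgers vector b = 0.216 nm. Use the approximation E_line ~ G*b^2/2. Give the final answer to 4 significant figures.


E = G*b^2/2
b = 0.216 nm = 2.16e-10 m
G = 134 GPa = 1.34e+11 Pa
E = 0.5 * 1.34e+11 * (2.16e-10)^2
E = 3.126e-09 J/m


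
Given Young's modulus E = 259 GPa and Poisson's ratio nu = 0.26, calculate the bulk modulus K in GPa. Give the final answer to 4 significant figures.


K = E / (3*(1-2*nu))
K = 259 / (3*(1-2*0.26))
K = 179.9 GPa


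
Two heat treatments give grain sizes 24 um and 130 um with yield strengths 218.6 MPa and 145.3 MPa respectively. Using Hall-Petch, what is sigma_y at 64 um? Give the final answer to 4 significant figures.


sigma_y = sigma0 + k / sqrt(d)
1/sqrt(d1) = 1/sqrt(2.4e-05) = 204.124;  1/sqrt(d2) = 87.7058
k = (sigma1 - sigma2) / (1/sqrt(d1) - 1/sqrt(d2)) = (218.6 - 145.3) / (204.124 - 87.7058) = 0.629626 MPa*m^0.5
sigma0 = sigma1 - k/sqrt(d1) = 218.6 - 0.629626*204.124 = 90.0782 MPa
sigma_y(d3) = 90.0782 + 0.629626 / sqrt(6.4e-05) = 168.8 MPa


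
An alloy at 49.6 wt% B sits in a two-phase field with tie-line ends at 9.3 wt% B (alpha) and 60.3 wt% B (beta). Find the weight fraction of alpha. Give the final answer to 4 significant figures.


f_alpha = (C_beta - C0) / (C_beta - C_alpha)
f_alpha = (60.3 - 49.6) / (60.3 - 9.3)
f_alpha = 0.2098


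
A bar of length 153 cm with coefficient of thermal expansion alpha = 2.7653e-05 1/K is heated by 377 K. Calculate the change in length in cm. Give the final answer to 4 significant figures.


dL = L0 * alpha * dT
dL = 153 * 2.7653e-05 * 377
dL = 1.595 cm


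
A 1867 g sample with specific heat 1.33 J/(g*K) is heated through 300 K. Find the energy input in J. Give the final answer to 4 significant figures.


Q = m * cp * dT
Q = 1867 * 1.33 * 300
Q = 744900 J


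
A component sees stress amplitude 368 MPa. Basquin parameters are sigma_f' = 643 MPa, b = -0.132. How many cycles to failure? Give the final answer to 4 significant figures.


sigma_a = sigma_f' * (2*Nf)^b
2*Nf = (sigma_a / sigma_f')^(1/b)
2*Nf = (368 / 643)^(1/-0.132)
2*Nf = 68.5622
Nf = 34.28 cycles


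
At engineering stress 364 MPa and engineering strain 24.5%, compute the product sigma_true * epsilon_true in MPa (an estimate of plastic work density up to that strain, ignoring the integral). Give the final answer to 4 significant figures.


sigma_true = sigma_eng * (1 + epsilon_eng)
sigma_true = 364 * (1 + 0.245) = 453.18 MPa
epsilon_true = ln(1 + epsilon_eng)
epsilon_true = ln(1 + 0.245) = 0.219136
sigma_true * epsilon_true = 453.18 * 0.219136 = 99.31 MPa


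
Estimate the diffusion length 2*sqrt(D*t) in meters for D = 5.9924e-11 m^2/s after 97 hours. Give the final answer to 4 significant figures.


t = 97 hr = 349200 s
Diffusion length = 2*sqrt(D*t)
= 2*sqrt(5.9924e-11 * 349200)
= 9.149e-03 m


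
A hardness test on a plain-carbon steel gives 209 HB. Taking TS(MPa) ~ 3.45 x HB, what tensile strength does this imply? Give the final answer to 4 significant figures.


TS (MPa) = 3.45 * HB
TS = 3.45 * 209
TS = 721.1 MPa


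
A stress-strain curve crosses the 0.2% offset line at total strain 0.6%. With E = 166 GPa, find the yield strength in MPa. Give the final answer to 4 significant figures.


Offset strain = 0.002
Elastic strain at yield = total_strain - offset = 6e-03 - 0.002 = 4e-03
sigma_y = E * elastic_strain = 166000 * 4e-03
sigma_y = 664 MPa


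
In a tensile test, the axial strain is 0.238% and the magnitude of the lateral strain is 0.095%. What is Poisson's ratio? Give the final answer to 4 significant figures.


nu = -epsilon_lat / epsilon_axial
Lateral strain is contraction (negative), so using magnitudes:
nu = 0.095 / 0.238
nu = 0.3992


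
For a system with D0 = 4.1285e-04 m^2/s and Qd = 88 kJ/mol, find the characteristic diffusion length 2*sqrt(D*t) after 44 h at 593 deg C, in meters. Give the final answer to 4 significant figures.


Step 1: D = D0 * exp(-Qd/(R*T))
T = 866.15 K
D = 4.1285e-04 * exp(-88e3 / (8.314 * 866.15)) = 2.03522e-09 m^2/s
Step 2: L = 2*sqrt(D*t)
t = 44 h = 158400 s
L = 2*sqrt(2.03522e-09 * 158400) = 0.03591 m


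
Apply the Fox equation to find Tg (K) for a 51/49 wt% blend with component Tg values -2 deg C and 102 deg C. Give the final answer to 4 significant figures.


1/Tg = w1/Tg1 + w2/Tg2 (in Kelvin)
Tg1 = 271.15 K, Tg2 = 375.15 K
1/Tg = 0.51/271.15 + 0.49/375.15
Tg = 313.8 K


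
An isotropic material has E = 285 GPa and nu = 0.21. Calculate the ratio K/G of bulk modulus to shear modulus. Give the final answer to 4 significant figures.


G = E / (2*(1+nu))
G = 285 / (2*(1+0.21)) = 117.769 GPa
K = E / (3*(1-2*nu))
K = 285 / (3*(1-2*0.21)) = 163.793 GPa
K/G = 163.793 / 117.769 = 1.391


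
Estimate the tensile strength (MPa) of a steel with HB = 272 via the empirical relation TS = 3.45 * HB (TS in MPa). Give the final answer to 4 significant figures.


TS (MPa) = 3.45 * HB
TS = 3.45 * 272
TS = 938.4 MPa


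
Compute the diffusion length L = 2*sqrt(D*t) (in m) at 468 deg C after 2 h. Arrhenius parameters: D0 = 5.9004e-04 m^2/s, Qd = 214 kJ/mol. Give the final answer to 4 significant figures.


Step 1: D = D0 * exp(-Qd/(R*T))
T = 741.15 K
D = 5.9004e-04 * exp(-214e3 / (8.314 * 741.15)) = 4.87621e-19 m^2/s
Step 2: L = 2*sqrt(D*t)
t = 2 h = 7200 s
L = 2*sqrt(4.87621e-19 * 7200) = 1.185e-07 m


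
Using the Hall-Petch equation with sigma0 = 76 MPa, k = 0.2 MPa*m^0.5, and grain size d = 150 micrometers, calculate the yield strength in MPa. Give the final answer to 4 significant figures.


sigma_y = sigma0 + k / sqrt(d)
d = 150 um = 1.5e-04 m
sigma_y = 76 + 0.2 / sqrt(1.5e-04)
sigma_y = 92.33 MPa


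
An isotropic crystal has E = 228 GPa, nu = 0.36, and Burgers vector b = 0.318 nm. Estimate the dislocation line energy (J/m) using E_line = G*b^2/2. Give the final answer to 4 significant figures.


Step 1: G = E / (2*(1+nu))
G = 228 / (2*(1+0.36)) = 83.8235 GPa = 8.38235e+10 Pa
Step 2: E_line = G*b^2/2
b = 0.318 nm = 3.18e-10 m
E_line = 0.5 * 8.38235e+10 * (3.18e-10)^2 = 4.238e-09 J/m


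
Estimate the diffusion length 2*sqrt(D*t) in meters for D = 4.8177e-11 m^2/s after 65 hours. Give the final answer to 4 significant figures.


t = 65 hr = 234000 s
Diffusion length = 2*sqrt(D*t)
= 2*sqrt(4.8177e-11 * 234000)
= 6.715e-03 m


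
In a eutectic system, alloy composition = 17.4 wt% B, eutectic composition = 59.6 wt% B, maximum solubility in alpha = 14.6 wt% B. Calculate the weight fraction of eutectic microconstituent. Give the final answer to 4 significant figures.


f_primary = (C_e - C0) / (C_e - C_alpha_max)
f_primary = (59.6 - 17.4) / (59.6 - 14.6)
f_primary = 0.937778
f_eutectic = 1 - 0.937778 = 0.06222


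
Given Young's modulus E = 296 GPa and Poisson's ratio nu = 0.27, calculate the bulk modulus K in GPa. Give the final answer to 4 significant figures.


K = E / (3*(1-2*nu))
K = 296 / (3*(1-2*0.27))
K = 214.5 GPa


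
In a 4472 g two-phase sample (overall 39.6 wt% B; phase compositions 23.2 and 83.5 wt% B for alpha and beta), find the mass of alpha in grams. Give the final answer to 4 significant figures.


f_alpha = (C_beta - C0) / (C_beta - C_alpha)
f_alpha = (83.5 - 39.6) / (83.5 - 23.2) = 0.728027
m_alpha = f_alpha * m_total = 0.728027 * 4472 = 3256 g


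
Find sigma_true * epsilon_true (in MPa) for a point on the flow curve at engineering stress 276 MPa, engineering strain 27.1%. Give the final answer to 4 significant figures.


sigma_true = sigma_eng * (1 + epsilon_eng)
sigma_true = 276 * (1 + 0.271) = 350.796 MPa
epsilon_true = ln(1 + epsilon_eng)
epsilon_true = ln(1 + 0.271) = 0.239804
sigma_true * epsilon_true = 350.796 * 0.239804 = 84.12 MPa


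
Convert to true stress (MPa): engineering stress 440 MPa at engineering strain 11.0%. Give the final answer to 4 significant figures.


sigma_true = sigma_eng * (1 + epsilon_eng)
sigma_true = 440 * (1 + 0.11)
sigma_true = 488.4 MPa


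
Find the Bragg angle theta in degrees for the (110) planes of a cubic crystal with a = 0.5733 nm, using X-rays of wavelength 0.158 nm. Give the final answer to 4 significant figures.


d = a / sqrt(h^2+k^2+l^2)
d = 0.5733 / sqrt(2) = 0.405384 nm
lambda = 2*d*sin(theta)  =>  sin(theta) = lambda / (2*d)
sin(theta) = 0.158 / (2 * 0.405384) = 0.194877
theta = 11.24 deg


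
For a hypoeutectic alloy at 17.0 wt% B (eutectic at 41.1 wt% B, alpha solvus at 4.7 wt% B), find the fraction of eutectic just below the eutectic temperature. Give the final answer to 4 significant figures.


f_primary = (C_e - C0) / (C_e - C_alpha_max)
f_primary = (41.1 - 17.0) / (41.1 - 4.7)
f_primary = 0.662088
f_eutectic = 1 - 0.662088 = 0.3379


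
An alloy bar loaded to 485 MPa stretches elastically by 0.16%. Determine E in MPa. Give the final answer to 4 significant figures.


E = sigma / epsilon
epsilon = 0.16% = 1.6e-03
E = 485 / 1.6e-03
E = 303100 MPa


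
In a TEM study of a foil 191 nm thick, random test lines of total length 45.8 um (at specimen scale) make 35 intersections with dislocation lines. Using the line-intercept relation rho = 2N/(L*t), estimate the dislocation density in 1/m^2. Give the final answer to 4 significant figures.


rho = 2N / (L * t)
L = 45.8 um = 4.58e-05 m, t = 191 nm = 1.91e-07 m
rho = 2 * 35 / (4.58e-05 * 1.91e-07)
rho = 8.002e+12 1/m^2


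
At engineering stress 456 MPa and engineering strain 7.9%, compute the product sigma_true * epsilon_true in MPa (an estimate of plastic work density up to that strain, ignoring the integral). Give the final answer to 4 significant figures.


sigma_true = sigma_eng * (1 + epsilon_eng)
sigma_true = 456 * (1 + 0.079) = 492.024 MPa
epsilon_true = ln(1 + epsilon_eng)
epsilon_true = ln(1 + 0.079) = 0.0760347
sigma_true * epsilon_true = 492.024 * 0.0760347 = 37.41 MPa


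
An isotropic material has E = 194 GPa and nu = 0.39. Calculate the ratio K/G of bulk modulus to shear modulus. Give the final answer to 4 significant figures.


G = E / (2*(1+nu))
G = 194 / (2*(1+0.39)) = 69.7842 GPa
K = E / (3*(1-2*nu))
K = 194 / (3*(1-2*0.39)) = 293.939 GPa
K/G = 293.939 / 69.7842 = 4.212


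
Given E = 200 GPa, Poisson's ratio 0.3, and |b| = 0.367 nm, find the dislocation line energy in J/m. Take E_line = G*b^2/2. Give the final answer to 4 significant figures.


Step 1: G = E / (2*(1+nu))
G = 200 / (2*(1+0.3)) = 76.9231 GPa = 7.69231e+10 Pa
Step 2: E_line = G*b^2/2
b = 0.367 nm = 3.67e-10 m
E_line = 0.5 * 7.69231e+10 * (3.67e-10)^2 = 5.18e-09 J/m


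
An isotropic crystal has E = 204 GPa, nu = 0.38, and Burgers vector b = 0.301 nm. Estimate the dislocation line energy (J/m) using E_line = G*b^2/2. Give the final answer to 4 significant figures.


Step 1: G = E / (2*(1+nu))
G = 204 / (2*(1+0.38)) = 73.913 GPa = 7.3913e+10 Pa
Step 2: E_line = G*b^2/2
b = 0.301 nm = 3.01e-10 m
E_line = 0.5 * 7.3913e+10 * (3.01e-10)^2 = 3.348e-09 J/m


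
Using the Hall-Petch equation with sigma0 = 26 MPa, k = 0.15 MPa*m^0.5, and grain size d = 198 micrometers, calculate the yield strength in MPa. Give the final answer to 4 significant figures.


sigma_y = sigma0 + k / sqrt(d)
d = 198 um = 1.98e-04 m
sigma_y = 26 + 0.15 / sqrt(1.98e-04)
sigma_y = 36.66 MPa


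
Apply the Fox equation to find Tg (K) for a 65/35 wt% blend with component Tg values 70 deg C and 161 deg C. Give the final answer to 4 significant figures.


1/Tg = w1/Tg1 + w2/Tg2 (in Kelvin)
Tg1 = 343.15 K, Tg2 = 434.15 K
1/Tg = 0.65/343.15 + 0.35/434.15
Tg = 370.3 K


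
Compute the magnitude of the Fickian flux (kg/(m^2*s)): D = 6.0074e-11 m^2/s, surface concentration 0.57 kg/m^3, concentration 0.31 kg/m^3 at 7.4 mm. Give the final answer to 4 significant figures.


J = -D * (dC/dx) = D * (C1 - C2) / dx
J = 6.0074e-11 * (0.57 - 0.31) / 7.4e-03
J = 2.111e-09 kg/(m^2*s)


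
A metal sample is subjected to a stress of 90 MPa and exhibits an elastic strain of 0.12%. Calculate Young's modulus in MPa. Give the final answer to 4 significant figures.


E = sigma / epsilon
epsilon = 0.12% = 1.2e-03
E = 90 / 1.2e-03
E = 75000 MPa


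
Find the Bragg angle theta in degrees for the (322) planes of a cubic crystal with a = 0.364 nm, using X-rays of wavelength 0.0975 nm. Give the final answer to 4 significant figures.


d = a / sqrt(h^2+k^2+l^2)
d = 0.364 / sqrt(17) = 0.088283 nm
lambda = 2*d*sin(theta)  =>  sin(theta) = lambda / (2*d)
sin(theta) = 0.0975 / (2 * 0.088283) = 0.552202
theta = 33.52 deg


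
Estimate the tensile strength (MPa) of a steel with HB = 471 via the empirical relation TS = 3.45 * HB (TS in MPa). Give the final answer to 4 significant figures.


TS (MPa) = 3.45 * HB
TS = 3.45 * 471
TS = 1625 MPa


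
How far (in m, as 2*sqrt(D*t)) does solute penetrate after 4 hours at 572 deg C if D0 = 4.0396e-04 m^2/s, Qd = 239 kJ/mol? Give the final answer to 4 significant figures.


Step 1: D = D0 * exp(-Qd/(R*T))
T = 845.15 K
D = 4.0396e-04 * exp(-239e3 / (8.314 * 845.15)) = 6.82919e-19 m^2/s
Step 2: L = 2*sqrt(D*t)
t = 4 h = 14400 s
L = 2*sqrt(6.82919e-19 * 14400) = 1.983e-07 m


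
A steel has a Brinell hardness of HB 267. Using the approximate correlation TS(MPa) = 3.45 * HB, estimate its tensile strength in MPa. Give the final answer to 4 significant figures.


TS (MPa) = 3.45 * HB
TS = 3.45 * 267
TS = 921.2 MPa


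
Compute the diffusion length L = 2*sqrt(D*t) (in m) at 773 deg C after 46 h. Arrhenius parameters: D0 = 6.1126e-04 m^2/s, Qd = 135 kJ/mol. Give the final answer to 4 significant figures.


Step 1: D = D0 * exp(-Qd/(R*T))
T = 1046.15 K
D = 6.1126e-04 * exp(-135e3 / (8.314 * 1046.15)) = 1.11016e-10 m^2/s
Step 2: L = 2*sqrt(D*t)
t = 46 h = 165600 s
L = 2*sqrt(1.11016e-10 * 165600) = 8.575e-03 m


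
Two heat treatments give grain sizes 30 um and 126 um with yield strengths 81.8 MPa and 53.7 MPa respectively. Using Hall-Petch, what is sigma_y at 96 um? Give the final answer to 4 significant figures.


sigma_y = sigma0 + k / sqrt(d)
1/sqrt(d1) = 1/sqrt(3e-05) = 182.574;  1/sqrt(d2) = 89.0871
k = (sigma1 - sigma2) / (1/sqrt(d1) - 1/sqrt(d2)) = (81.8 - 53.7) / (182.574 - 89.0871) = 0.300576 MPa*m^0.5
sigma0 = sigma1 - k/sqrt(d1) = 81.8 - 0.300576*182.574 = 26.9225 MPa
sigma_y(d3) = 26.9225 + 0.300576 / sqrt(9.6e-05) = 57.6 MPa


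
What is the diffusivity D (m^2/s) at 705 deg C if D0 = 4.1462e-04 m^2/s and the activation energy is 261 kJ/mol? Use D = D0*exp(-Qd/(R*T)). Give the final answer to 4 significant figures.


D = D0 * exp(-Qd / (R*T))
T = 978.15 K
D = 4.1462e-04 * exp(-261e3 / (8.314 * 978.15))
D = 4.779e-18 m^2/s


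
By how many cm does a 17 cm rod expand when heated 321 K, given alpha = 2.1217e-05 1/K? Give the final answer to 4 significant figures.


dL = L0 * alpha * dT
dL = 17 * 2.1217e-05 * 321
dL = 0.1158 cm


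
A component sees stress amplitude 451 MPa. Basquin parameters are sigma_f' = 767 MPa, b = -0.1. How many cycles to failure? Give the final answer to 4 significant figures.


sigma_a = sigma_f' * (2*Nf)^b
2*Nf = (sigma_a / sigma_f')^(1/b)
2*Nf = (451 / 767)^(1/-0.1)
2*Nf = 202.39
Nf = 101.2 cycles


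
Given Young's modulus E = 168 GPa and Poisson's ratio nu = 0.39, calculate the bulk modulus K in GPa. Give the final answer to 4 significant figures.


K = E / (3*(1-2*nu))
K = 168 / (3*(1-2*0.39))
K = 254.5 GPa


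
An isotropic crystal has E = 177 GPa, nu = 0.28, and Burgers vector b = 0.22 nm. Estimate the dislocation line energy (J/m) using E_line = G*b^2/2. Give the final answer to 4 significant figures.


Step 1: G = E / (2*(1+nu))
G = 177 / (2*(1+0.28)) = 69.1406 GPa = 6.91406e+10 Pa
Step 2: E_line = G*b^2/2
b = 0.22 nm = 2.2e-10 m
E_line = 0.5 * 6.91406e+10 * (2.2e-10)^2 = 1.673e-09 J/m


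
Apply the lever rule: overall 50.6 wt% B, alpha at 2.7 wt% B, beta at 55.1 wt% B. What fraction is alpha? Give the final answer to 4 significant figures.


f_alpha = (C_beta - C0) / (C_beta - C_alpha)
f_alpha = (55.1 - 50.6) / (55.1 - 2.7)
f_alpha = 0.08588


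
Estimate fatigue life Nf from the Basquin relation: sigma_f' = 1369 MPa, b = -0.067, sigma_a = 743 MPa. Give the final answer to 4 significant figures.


sigma_a = sigma_f' * (2*Nf)^b
2*Nf = (sigma_a / sigma_f')^(1/b)
2*Nf = (743 / 1369)^(1/-0.067)
2*Nf = 9149.82
Nf = 4575 cycles


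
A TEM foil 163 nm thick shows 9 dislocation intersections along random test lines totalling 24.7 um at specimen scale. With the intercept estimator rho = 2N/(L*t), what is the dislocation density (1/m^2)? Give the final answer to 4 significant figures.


rho = 2N / (L * t)
L = 24.7 um = 2.47e-05 m, t = 163 nm = 1.63e-07 m
rho = 2 * 9 / (2.47e-05 * 1.63e-07)
rho = 4.471e+12 1/m^2


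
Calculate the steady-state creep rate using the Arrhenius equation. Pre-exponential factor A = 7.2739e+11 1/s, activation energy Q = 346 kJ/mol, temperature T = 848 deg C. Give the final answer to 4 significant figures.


rate = A * exp(-Q / (R*T))
T = 848 + 273.15 = 1121.15 K
rate = 7.2739e+11 * exp(-346e3 / (8.314 * 1121.15))
rate = 5.508e-05 1/s


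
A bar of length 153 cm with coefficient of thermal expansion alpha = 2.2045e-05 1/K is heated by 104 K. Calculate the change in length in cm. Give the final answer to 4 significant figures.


dL = L0 * alpha * dT
dL = 153 * 2.2045e-05 * 104
dL = 0.3508 cm


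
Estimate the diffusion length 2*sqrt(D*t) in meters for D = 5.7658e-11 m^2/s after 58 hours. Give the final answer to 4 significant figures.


t = 58 hr = 208800 s
Diffusion length = 2*sqrt(D*t)
= 2*sqrt(5.7658e-11 * 208800)
= 6.939e-03 m


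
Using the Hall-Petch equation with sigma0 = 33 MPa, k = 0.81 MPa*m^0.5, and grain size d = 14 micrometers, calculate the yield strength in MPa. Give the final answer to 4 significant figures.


sigma_y = sigma0 + k / sqrt(d)
d = 14 um = 1.4e-05 m
sigma_y = 33 + 0.81 / sqrt(1.4e-05)
sigma_y = 249.5 MPa


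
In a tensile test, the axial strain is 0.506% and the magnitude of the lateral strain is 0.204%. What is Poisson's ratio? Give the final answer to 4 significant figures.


nu = -epsilon_lat / epsilon_axial
Lateral strain is contraction (negative), so using magnitudes:
nu = 0.204 / 0.506
nu = 0.4032


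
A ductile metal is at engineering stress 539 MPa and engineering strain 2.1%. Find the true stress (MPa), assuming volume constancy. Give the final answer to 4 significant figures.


sigma_true = sigma_eng * (1 + epsilon_eng)
sigma_true = 539 * (1 + 0.021)
sigma_true = 550.3 MPa


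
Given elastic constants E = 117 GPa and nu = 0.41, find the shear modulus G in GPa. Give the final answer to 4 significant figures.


G = E / (2*(1+nu))
G = 117 / (2*(1+0.41))
G = 41.49 GPa


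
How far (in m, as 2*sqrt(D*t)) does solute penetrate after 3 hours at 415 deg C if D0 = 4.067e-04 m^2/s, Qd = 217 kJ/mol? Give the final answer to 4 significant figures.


Step 1: D = D0 * exp(-Qd/(R*T))
T = 688.15 K
D = 4.067e-04 * exp(-217e3 / (8.314 * 688.15)) = 1.3712e-20 m^2/s
Step 2: L = 2*sqrt(D*t)
t = 3 h = 10800 s
L = 2*sqrt(1.3712e-20 * 10800) = 2.434e-08 m


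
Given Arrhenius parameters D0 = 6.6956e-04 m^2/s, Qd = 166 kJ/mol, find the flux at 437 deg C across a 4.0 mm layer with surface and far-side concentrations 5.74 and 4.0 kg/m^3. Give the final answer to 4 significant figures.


Step 1: D = D0 * exp(-Qd/(R*T))
T = 437 + 273.15 = 710.15 K
D = 6.6956e-04 * exp(-166e3 / (8.314 * 710.15)) = 4.12403e-16 m^2/s
Step 2: J = D * (C1 - C2) / dx
J = 4.12403e-16 * (5.74 - 4.0) / 4e-03
J = 1.794e-13 kg/(m^2*s)


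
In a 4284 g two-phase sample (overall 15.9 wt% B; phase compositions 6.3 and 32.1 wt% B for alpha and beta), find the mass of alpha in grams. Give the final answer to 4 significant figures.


f_alpha = (C_beta - C0) / (C_beta - C_alpha)
f_alpha = (32.1 - 15.9) / (32.1 - 6.3) = 0.627907
m_alpha = f_alpha * m_total = 0.627907 * 4284 = 2690 g


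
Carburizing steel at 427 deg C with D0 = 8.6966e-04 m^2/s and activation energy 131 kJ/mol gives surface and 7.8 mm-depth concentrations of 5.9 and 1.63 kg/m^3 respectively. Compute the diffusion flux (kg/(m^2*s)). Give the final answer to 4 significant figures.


Step 1: D = D0 * exp(-Qd/(R*T))
T = 427 + 273.15 = 700.15 K
D = 8.6966e-04 * exp(-131e3 / (8.314 * 700.15)) = 1.46471e-13 m^2/s
Step 2: J = D * (C1 - C2) / dx
J = 1.46471e-13 * (5.9 - 1.63) / 7.8e-03
J = 8.018e-11 kg/(m^2*s)


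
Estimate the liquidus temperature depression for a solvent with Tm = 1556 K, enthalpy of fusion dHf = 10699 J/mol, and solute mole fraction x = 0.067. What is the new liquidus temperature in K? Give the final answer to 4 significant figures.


dT = R*Tm^2*x / dHf
dT = 8.314 * 1556^2 * 0.067 / 10699
dT = 126.055 K
T_new = 1556 - 126.055 = 1430 K


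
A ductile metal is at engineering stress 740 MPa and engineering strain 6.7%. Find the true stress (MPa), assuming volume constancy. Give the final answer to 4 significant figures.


sigma_true = sigma_eng * (1 + epsilon_eng)
sigma_true = 740 * (1 + 0.067)
sigma_true = 789.6 MPa


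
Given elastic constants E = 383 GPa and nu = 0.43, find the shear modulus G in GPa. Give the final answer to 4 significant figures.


G = E / (2*(1+nu))
G = 383 / (2*(1+0.43))
G = 133.9 GPa


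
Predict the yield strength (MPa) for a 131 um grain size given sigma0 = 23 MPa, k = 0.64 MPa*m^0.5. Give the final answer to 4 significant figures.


sigma_y = sigma0 + k / sqrt(d)
d = 131 um = 1.31e-04 m
sigma_y = 23 + 0.64 / sqrt(1.31e-04)
sigma_y = 78.92 MPa


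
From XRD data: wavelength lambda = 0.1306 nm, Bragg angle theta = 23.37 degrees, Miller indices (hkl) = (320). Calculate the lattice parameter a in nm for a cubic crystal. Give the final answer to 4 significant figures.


d = lambda / (2*sin(theta))
d = 0.1306 / (2*sin(23.37 deg))
d = 0.164622 nm
a = d * sqrt(h^2+k^2+l^2) = 0.164622 * sqrt(13)
a = 0.5936 nm


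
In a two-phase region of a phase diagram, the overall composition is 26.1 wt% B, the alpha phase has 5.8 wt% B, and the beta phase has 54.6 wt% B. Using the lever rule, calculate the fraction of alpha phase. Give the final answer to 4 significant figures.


f_alpha = (C_beta - C0) / (C_beta - C_alpha)
f_alpha = (54.6 - 26.1) / (54.6 - 5.8)
f_alpha = 0.584


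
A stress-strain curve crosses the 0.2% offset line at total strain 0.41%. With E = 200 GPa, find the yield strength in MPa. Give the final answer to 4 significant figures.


Offset strain = 0.002
Elastic strain at yield = total_strain - offset = 4.1e-03 - 0.002 = 2.1e-03
sigma_y = E * elastic_strain = 200000 * 2.1e-03
sigma_y = 420 MPa


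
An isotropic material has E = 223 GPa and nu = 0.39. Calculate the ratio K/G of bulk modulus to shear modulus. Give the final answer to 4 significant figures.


G = E / (2*(1+nu))
G = 223 / (2*(1+0.39)) = 80.2158 GPa
K = E / (3*(1-2*nu))
K = 223 / (3*(1-2*0.39)) = 337.879 GPa
K/G = 337.879 / 80.2158 = 4.212


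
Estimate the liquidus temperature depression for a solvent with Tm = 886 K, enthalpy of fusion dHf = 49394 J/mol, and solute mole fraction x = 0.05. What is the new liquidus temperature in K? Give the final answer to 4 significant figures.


dT = R*Tm^2*x / dHf
dT = 8.314 * 886^2 * 0.05 / 49394
dT = 6.60653 K
T_new = 886 - 6.60653 = 879.4 K


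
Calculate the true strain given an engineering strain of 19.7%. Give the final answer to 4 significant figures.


epsilon_true = ln(1 + epsilon_eng)
epsilon_true = ln(1 + 0.197)
epsilon_true = 0.1798


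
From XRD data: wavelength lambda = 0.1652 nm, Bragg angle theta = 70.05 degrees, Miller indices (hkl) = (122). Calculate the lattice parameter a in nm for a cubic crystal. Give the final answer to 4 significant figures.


d = lambda / (2*sin(theta))
d = 0.1652 / (2*sin(70.05 deg))
d = 0.0878732 nm
a = d * sqrt(h^2+k^2+l^2) = 0.0878732 * sqrt(9)
a = 0.2636 nm


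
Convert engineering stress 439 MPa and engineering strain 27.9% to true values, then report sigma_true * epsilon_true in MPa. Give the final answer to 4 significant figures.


sigma_true = sigma_eng * (1 + epsilon_eng)
sigma_true = 439 * (1 + 0.279) = 561.481 MPa
epsilon_true = ln(1 + epsilon_eng)
epsilon_true = ln(1 + 0.279) = 0.246079
sigma_true * epsilon_true = 561.481 * 0.246079 = 138.2 MPa


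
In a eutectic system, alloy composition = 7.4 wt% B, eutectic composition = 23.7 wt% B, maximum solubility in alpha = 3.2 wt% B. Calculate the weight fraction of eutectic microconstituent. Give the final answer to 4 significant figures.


f_primary = (C_e - C0) / (C_e - C_alpha_max)
f_primary = (23.7 - 7.4) / (23.7 - 3.2)
f_primary = 0.795122
f_eutectic = 1 - 0.795122 = 0.2049


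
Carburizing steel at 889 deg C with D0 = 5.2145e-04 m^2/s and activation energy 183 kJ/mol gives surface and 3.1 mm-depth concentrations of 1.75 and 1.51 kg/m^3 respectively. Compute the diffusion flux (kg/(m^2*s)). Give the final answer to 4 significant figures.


Step 1: D = D0 * exp(-Qd/(R*T))
T = 889 + 273.15 = 1162.15 K
D = 5.2145e-04 * exp(-183e3 / (8.314 * 1162.15)) = 3.10239e-12 m^2/s
Step 2: J = D * (C1 - C2) / dx
J = 3.10239e-12 * (1.75 - 1.51) / 3.1e-03
J = 2.402e-10 kg/(m^2*s)


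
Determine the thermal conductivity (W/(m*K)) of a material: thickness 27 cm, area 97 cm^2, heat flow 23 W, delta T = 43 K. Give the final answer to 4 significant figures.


k = Q*L / (A*dT)
L = 0.27 m, A = 9.7e-03 m^2
k = 23 * 0.27 / (9.7e-03 * 43)
k = 14.89 W/(m*K)


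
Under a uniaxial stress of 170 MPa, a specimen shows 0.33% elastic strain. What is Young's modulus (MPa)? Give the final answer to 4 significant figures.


E = sigma / epsilon
epsilon = 0.33% = 3.3e-03
E = 170 / 3.3e-03
E = 51520 MPa


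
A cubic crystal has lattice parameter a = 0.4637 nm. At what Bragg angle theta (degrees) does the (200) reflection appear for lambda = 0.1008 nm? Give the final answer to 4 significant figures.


d = a / sqrt(h^2+k^2+l^2)
d = 0.4637 / sqrt(4) = 0.23185 nm
lambda = 2*d*sin(theta)  =>  sin(theta) = lambda / (2*d)
sin(theta) = 0.1008 / (2 * 0.23185) = 0.217382
theta = 12.56 deg
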